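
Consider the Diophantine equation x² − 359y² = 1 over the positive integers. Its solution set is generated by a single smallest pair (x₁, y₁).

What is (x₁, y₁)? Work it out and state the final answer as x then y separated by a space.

d=359: √d = [18; 1,17,1,36] (ℓ=4, even), read p_3/q_3
i=0: a=18 ⇒ p=18, q=1
i=1: a=1 ⇒ p=19, q=1
i=2: a=17 ⇒ p=341, q=18
i=3: a=1 ⇒ p=360, q=19
fundamental: x₁=360, y₁=19  (since 129600 − 359·361 = 1)

360 19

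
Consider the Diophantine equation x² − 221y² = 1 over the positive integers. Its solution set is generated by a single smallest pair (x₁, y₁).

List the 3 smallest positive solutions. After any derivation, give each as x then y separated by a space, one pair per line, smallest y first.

√221 = [14; 1,6,2,6,1,28, …], period ℓ=6 (even) → k=5
step 0: (14, 1)  from 14·(1,0) + (0,1)
…
step 3: (223, 15)  from 2·(104,7) + (15,1)
step 4: (1442, 97)  from 6·(223,15) + (104,7)
step 5: (1665, 112)  from 1·(1442,97) + (223,15)
(x₁, y₁) = (1665, 112);  1665² − 221·112² = 1 ✓
n=2: (1665,112)∘(1665,112) = (1665·1665+221·112·112, 1665·112+112·1665) = (5544449,372960)
n=3: (5544449,372960)∘(1665,112) = (1665·5544449+221·112·372960, 1665·372960+112·5544449) = (18463013505,1241956688)

1665 112
5544449 372960
18463013505 1241956688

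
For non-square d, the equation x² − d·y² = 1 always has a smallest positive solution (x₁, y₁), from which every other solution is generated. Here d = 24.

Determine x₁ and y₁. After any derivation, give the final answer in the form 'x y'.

[4; 1,8] for √24; ℓ=2 ⇒ convergent index 1
step 0: (4, 1)  from 4·(1,0) + (0,1)
step 1: (5, 1)  from 1·(4,1) + (1,0)
fundamental: x₁=5, y₁=1  (since 25 − 24·1 = 1)

5 1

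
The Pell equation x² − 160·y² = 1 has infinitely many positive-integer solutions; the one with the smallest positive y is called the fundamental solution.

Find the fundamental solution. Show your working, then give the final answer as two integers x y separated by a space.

√160 → a₀=12, period (1,1,1,5,1,1,1,24); ℓ=8 even so k=7
a_0=12:  p_0=12·1+0=12,  q_0=12·0+1=1
…
a_4=5:  p_4=5·38+25=215,  q_4=5·3+2=17
a_5=1:  p_5=1·215+38=253,  q_5=1·17+3=20
a_6=1:  p_6=1·253+215=468,  q_6=1·20+17=37
a_7=1:  p_7=1·468+253=721,  q_7=1·37+20=57
(x₁, y₁) = (721, 57);  721² − 160·57² = 1 ✓

721 57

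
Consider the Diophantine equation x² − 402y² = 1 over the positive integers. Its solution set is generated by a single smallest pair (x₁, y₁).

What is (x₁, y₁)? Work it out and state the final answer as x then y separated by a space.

d=402: √d = [20; 20,40] (ℓ=2, even), read p_1/q_1
step 0: (20, 1)  from 20·(1,0) + (0,1)
step 1: (401, 20)  from 20·(20,1) + (1,0)
→ (401, 20).  Check: 401²=160801, 402·20²=160800, difference 1.

401 20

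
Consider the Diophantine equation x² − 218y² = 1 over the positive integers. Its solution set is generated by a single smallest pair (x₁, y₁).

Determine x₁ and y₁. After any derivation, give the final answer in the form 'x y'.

d=218: √d = [14; 1,3,3,1,28] (ℓ=5, odd), read p_9/q_9
i=0: a=14 ⇒ p=14, q=1
i=1: a=1 ⇒ p=15, q=1
i=2: a=3 ⇒ p=59, q=4
i=3: a=3 ⇒ p=192, q=13
i=4: a=1 ⇒ p=251, q=17
…
i=7: a=3 ⇒ p=29633, q=2007
i=8: a=3 ⇒ p=96370, q=6527
i=9: a=1 ⇒ p=126003, q=8534
fundamental: x₁=126003, y₁=8534  (since 15876756009 − 218·72829156 = 1)

126003 8534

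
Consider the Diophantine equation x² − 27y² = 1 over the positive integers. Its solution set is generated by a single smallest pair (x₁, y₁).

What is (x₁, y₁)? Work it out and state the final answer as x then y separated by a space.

26 5

[5; 5,10] for √27; ℓ=2 ⇒ convergent index 1
k=0  a_k=5  p_k/q_k = 5/1
k=1  a_k=5  p_k/q_k = 26/5
(x₁, y₁) = (26, 5);  26² − 27·5² = 1 ✓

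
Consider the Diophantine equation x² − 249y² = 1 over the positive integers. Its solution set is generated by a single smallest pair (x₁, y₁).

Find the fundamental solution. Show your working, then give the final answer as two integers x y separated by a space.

d=249: √d = [15; 1,3,1,1,5,…,3,1,30] (ℓ=16, even), read p_15/q_15
i=0: a=15 ⇒ p=15, q=1
…
i=2: a=3 ⇒ p=63, q=4
i=3: a=1 ⇒ p=79, q=5
i=4: a=1 ⇒ p=142, q=9
…
i=8: a=10 ⇒ p=36751, q=2329
i=9: a=3 ⇒ p=113835, q=7214
i=10: a=1 ⇒ p=150586, q=9543
i=11: a=5 ⇒ p=866765, q=54929
…
i=13: a=1 ⇒ p=1884116, q=119401
i=14: a=3 ⇒ p=6669699, q=422675
i=15: a=1 ⇒ p=8553815, q=542076
→ (8553815, 542076).  Check: 8553815²=73167751054225, 249·542076²=73167751054224, difference 1.

8553815 542076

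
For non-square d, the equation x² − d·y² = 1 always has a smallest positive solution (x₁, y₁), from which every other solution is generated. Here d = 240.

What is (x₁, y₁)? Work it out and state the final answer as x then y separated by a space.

31 2

d=240: √d = [15; 2,30] (ℓ=2, even), read p_1/q_1
k=0  a_k=15  p_k/q_k = 15/1
k=1  a_k=2  p_k/q_k = 31/2
(x₁, y₁) = (31, 2);  31² − 240·2² = 1 ✓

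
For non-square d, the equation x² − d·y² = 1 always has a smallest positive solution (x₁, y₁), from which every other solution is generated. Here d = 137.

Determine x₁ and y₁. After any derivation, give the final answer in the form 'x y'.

6083073 519712

[11; 1,2,2,1,1,2,2,1,22] for √137; ℓ=9 ⇒ convergent index 17
i=0: a=11 ⇒ p=11, q=1
i=1: a=1 ⇒ p=12, q=1
i=2: a=2 ⇒ p=35, q=3
i=3: a=2 ⇒ p=82, q=7
i=4: a=1 ⇒ p=117, q=10
i=5: a=1 ⇒ p=199, q=17
i=6: a=2 ⇒ p=515, q=44
i=7: a=2 ⇒ p=1229, q=105
…
i=9: a=22 ⇒ p=39597, q=3383
i=10: a=1 ⇒ p=41341, q=3532
…
i=12: a=2 ⇒ p=285899, q=24426
i=13: a=1 ⇒ p=408178, q=34873
i=14: a=1 ⇒ p=694077, q=59299
i=15: a=2 ⇒ p=1796332, q=153471
i=16: a=2 ⇒ p=4286741, q=366241
i=17: a=1 ⇒ p=6083073, q=519712
(x₁, y₁) = (6083073, 519712);  6083073² − 137·519712² = 1 ✓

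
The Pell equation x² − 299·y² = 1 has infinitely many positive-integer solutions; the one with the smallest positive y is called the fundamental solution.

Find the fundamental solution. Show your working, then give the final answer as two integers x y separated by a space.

[17; 3,2,3,34] for √299; ℓ=4 ⇒ convergent index 3
k=0  a_k=17  p_k/q_k = 17/1
k=1  a_k=3  p_k/q_k = 52/3
k=2  a_k=2  p_k/q_k = 121/7
k=3  a_k=3  p_k/q_k = 415/24
fundamental: x₁=415, y₁=24  (since 172225 − 299·576 = 1)

415 24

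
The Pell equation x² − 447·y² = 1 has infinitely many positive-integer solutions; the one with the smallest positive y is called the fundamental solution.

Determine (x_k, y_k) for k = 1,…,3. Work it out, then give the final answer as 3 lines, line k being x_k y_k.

[21; 7,42] for √447; ℓ=2 ⇒ convergent index 1
i=0: a=21 ⇒ p=21, q=1
i=1: a=7 ⇒ p=148, q=7
(x₁, y₁) = (148, 7);  148² − 447·7² = 1 ✓
k=2:  x_2 = 148·148+447·7·7 = 43807,  y_2 = 148·7+7·148 = 2072
k=3:  x_3 = 148·43807+447·7·2072 = 12966724,  y_3 = 148·2072+7·43807 = 613305

148 7
43807 2072
12966724 613305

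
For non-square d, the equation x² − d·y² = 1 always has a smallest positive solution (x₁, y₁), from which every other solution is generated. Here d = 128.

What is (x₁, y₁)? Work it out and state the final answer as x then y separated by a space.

577 51

d=128: √d = [11; 3,5,3,22] (ℓ=4, even), read p_3/q_3
a_0=11:  p_0=11·1+0=11,  q_0=11·0+1=1
…
a_2=5:  p_2=5·34+11=181,  q_2=5·3+1=16
a_3=3:  p_3=3·181+34=577,  q_3=3·16+3=51
(x₁, y₁) = (577, 51);  577² − 128·51² = 1 ✓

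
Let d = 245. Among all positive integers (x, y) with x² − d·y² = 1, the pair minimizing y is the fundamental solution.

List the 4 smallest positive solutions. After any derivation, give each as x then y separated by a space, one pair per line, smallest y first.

√245 → a₀=15, period (1,1,1,7,6,7,1,1,1,30); ℓ=10 even so k=9
a_0=15:  p_0=15·1+0=15,  q_0=15·0+1=1
…
a_2=1:  p_2=1·16+15=31,  q_2=1·1+1=2
…
a_4=7:  p_4=7·47+31=360,  q_4=7·3+2=23
…
a_8=1:  p_8=1·18016+15809=33825,  q_8=1·1151+1010=2161
a_9=1:  p_9=1·33825+18016=51841,  q_9=1·2161+1151=3312
(x₁, y₁) = (51841, 3312);  51841² − 245·3312² = 1 ✓
(x_2, y_2) = (51841·51841 + 245·3312·3312, 51841·3312 + 3312·51841) = (5374978561, 343394784)
(x_3, y_3) = (51841·5374978561 + 245·3312·343394784, 51841·343394784 + 3312·5374978561) = (557288527109761, 35603857991376)
(x_4, y_4) = (51841·557288527109761 + 245·3312·35603857991376, 51841·35603857991376 + 3312·557288527109761) = (57780789062419261441, 3691479203918451648)

51841 3312
5374978561 343394784
557288527109761 35603857991376
57780789062419261441 3691479203918451648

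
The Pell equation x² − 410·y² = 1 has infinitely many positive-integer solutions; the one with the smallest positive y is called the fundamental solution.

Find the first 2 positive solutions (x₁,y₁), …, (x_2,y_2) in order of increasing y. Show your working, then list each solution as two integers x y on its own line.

√410 → a₀=20, period (4,40); ℓ=2 even so k=1
step 0: (20, 1)  from 20·(1,0) + (0,1)
step 1: (81, 4)  from 4·(20,1) + (1,0)
(x₁, y₁) = (81, 4);  81² − 410·4² = 1 ✓
k=2:  x_2 = 81·81+410·4·4 = 13121,  y_2 = 81·4+4·81 = 648

81 4
13121 648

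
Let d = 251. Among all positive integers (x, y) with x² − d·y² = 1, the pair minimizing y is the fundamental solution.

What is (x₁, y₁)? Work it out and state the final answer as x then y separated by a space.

√251 = [15; 1,5,2,1,2,…,5,1,30, …], period ℓ=14 (even) → k=13
k=0  a_k=15  p_k/q_k = 15/1
…
k=2  a_k=5  p_k/q_k = 95/6
k=3  a_k=2  p_k/q_k = 206/13
k=4  a_k=1  p_k/q_k = 301/19
…
k=8  a_k=2  p_k/q_k = 61043/3853
k=9  a_k=2  p_k/q_k = 151649/9572
…
k=12  a_k=5  p_k/q_k = 3097857/195535
k=13  a_k=1  p_k/q_k = 3674890/231957
fundamental: x₁=3674890, y₁=231957  (since 13504816512100 − 251·53804049849 = 1)

3674890 231957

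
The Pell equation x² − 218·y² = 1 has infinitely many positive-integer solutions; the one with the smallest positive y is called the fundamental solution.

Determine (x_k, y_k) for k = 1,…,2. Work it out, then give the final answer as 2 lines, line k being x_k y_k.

126003 8534
31753512017 2150619204

d=218: √d = [14; 1,3,3,1,28] (ℓ=5, odd), read p_9/q_9
i=0: a=14 ⇒ p=14, q=1
…
i=2: a=3 ⇒ p=59, q=4
…
i=8: a=3 ⇒ p=96370, q=6527
i=9: a=1 ⇒ p=126003, q=8534
fundamental: x₁=126003, y₁=8534  (since 15876756009 − 218·72829156 = 1)
(126003+8534√218)^2 = 31753512017 + 2150619204√218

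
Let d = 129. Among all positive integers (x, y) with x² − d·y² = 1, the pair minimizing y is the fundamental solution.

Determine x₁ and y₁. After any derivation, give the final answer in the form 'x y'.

16855 1484

[11; 2,1,3,1,6,1,3,1,2,22] for √129; ℓ=10 ⇒ convergent index 9
i=0: a=11 ⇒ p=11, q=1
…
i=3: a=3 ⇒ p=125, q=11
i=4: a=1 ⇒ p=159, q=14
…
i=6: a=1 ⇒ p=1238, q=109
…
i=8: a=1 ⇒ p=6031, q=531
i=9: a=2 ⇒ p=16855, q=1484
fundamental: x₁=16855, y₁=1484  (since 284091025 − 129·2202256 = 1)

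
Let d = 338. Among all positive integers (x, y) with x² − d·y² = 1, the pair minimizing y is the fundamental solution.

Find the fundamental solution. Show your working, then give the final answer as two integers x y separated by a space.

114243 6214

[18; 2,1,1,2,36] for √338; ℓ=5 ⇒ convergent index 9
step 0: (18, 1)  from 18·(1,0) + (0,1)
step 1: (37, 2)  from 2·(18,1) + (1,0)
…
step 8: (43958, 2391)  from 1·(26327,1432) + (17631,959)
step 9: (114243, 6214)  from 2·(43958,2391) + (26327,1432)
fundamental: x₁=114243, y₁=6214  (since 13051463049 − 338·38613796 = 1)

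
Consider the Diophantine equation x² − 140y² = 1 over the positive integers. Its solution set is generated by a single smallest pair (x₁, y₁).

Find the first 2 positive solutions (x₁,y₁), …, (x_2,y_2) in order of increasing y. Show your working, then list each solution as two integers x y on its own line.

√140 → a₀=11, period (1,4,1,22); ℓ=4 even so k=3
step 0: (11, 1)  from 11·(1,0) + (0,1)
…
step 2: (59, 5)  from 4·(12,1) + (11,1)
step 3: (71, 6)  from 1·(59,5) + (12,1)
fundamental: x₁=71, y₁=6  (since 5041 − 140·36 = 1)
k=2:  x_2 = 71·71+140·6·6 = 10081,  y_2 = 71·6+6·71 = 852

71 6
10081 852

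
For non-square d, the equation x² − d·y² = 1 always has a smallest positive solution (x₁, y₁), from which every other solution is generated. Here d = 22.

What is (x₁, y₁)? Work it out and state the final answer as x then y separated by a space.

197 42

d=22: √d = [4; 1,2,4,2,1,8] (ℓ=6, even), read p_5/q_5
step 0: (4, 1)  from 4·(1,0) + (0,1)
…
step 4: (136, 29)  from 2·(61,13) + (14,3)
step 5: (197, 42)  from 1·(136,29) + (61,13)
fundamental: x₁=197, y₁=42  (since 38809 − 22·1764 = 1)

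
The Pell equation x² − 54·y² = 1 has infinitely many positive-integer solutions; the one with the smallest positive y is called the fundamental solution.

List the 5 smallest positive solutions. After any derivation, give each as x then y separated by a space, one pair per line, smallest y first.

485 66
470449 64020
456335045 62099334
442644523201 60236289960
429364731169925 58429139161866

√54 = [7; 2,1,6,1,2,14, …], period ℓ=6 (even) → k=5
step 0: (7, 1)  from 7·(1,0) + (0,1)
…
step 2: (22, 3)  from 1·(15,2) + (7,1)
step 3: (147, 20)  from 6·(22,3) + (15,2)
step 4: (169, 23)  from 1·(147,20) + (22,3)
step 5: (485, 66)  from 2·(169,23) + (147,20)
(x₁, y₁) = (485, 66);  485² − 54·66² = 1 ✓
(x_2, y_2) = (485·485 + 54·66·66, 485·66 + 66·485) = (470449, 64020)
(x_3, y_3) = (485·470449 + 54·66·64020, 485·64020 + 66·470449) = (456335045, 62099334)
(x_4, y_4) = (485·456335045 + 54·66·62099334, 485·62099334 + 66·456335045) = (442644523201, 60236289960)
(x_5, y_5) = (485·442644523201 + 54·66·60236289960, 485·60236289960 + 66·442644523201) = (429364731169925, 58429139161866)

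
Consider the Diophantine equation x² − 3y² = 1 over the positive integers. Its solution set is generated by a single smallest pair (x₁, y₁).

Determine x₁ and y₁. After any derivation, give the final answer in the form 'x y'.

[1; 1,2] for √3; ℓ=2 ⇒ convergent index 1
step 0: (1, 1)  from 1·(1,0) + (0,1)
step 1: (2, 1)  from 1·(1,1) + (1,0)
→ (2, 1).  Check: 2²=4, 3·1²=3, difference 1.

2 1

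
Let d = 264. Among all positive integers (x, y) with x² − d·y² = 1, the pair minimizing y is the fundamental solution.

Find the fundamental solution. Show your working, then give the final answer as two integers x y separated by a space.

√264 = [16; 4,32, …], period ℓ=2 (even) → k=1
step 0: (16, 1)  from 16·(1,0) + (0,1)
step 1: (65, 4)  from 4·(16,1) + (1,0)
(x₁, y₁) = (65, 4);  65² − 264·4² = 1 ✓

65 4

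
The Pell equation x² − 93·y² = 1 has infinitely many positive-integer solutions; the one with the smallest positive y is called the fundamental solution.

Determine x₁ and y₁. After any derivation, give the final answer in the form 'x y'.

12151 1260

[9; 1,1,1,4,6,4,1,1,1,18] for √93; ℓ=10 ⇒ convergent index 9
a_0=9:  p_0=9·1+0=9,  q_0=9·0+1=1
…
a_6=4:  p_6=4·839+135=3491,  q_6=4·87+14=362
…
a_8=1:  p_8=1·4330+3491=7821,  q_8=1·449+362=811
a_9=1:  p_9=1·7821+4330=12151,  q_9=1·811+449=1260
fundamental: x₁=12151, y₁=1260  (since 147646801 − 93·1587600 = 1)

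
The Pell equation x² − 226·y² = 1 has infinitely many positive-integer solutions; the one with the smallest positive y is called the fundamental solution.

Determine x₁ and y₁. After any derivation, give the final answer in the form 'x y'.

451 30

√226 → a₀=15, period (30); ℓ=1 odd so k=1
a_0=15:  p_0=15·1+0=15,  q_0=15·0+1=1
a_1=30:  p_1=30·15+1=451,  q_1=30·1+0=30
fundamental: x₁=451, y₁=30  (since 203401 − 226·900 = 1)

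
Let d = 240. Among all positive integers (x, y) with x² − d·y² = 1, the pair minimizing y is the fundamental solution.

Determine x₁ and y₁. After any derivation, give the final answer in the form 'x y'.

√240 → a₀=15, period (2,30); ℓ=2 even so k=1
a_0=15:  p_0=15·1+0=15,  q_0=15·0+1=1
a_1=2:  p_1=2·15+1=31,  q_1=2·1+0=2
→ (31, 2).  Check: 31²=961, 240·2²=960, difference 1.

31 2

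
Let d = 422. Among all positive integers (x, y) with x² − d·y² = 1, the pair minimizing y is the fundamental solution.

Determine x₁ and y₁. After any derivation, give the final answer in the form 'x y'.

√422 = [20; 1,1,5,2,1,…,1,1,40, …], period ℓ=14 (even) → k=13
k=0  a_k=20  p_k/q_k = 20/1
…
k=11  a_k=5  p_k/q_k = 3211821/156349
k=12  a_k=1  p_k/q_k = 3810680/185501
k=13  a_k=1  p_k/q_k = 7022501/341850
→ (7022501, 341850).  Check: 7022501²=49315520295001, 422·341850²=49315520295000, difference 1.

7022501 341850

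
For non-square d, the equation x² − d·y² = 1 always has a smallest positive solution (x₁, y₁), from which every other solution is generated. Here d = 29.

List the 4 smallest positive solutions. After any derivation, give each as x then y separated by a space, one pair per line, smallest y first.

d=29: √d = [5; 2,1,1,2,10] (ℓ=5, odd), read p_9/q_9
i=0: a=5 ⇒ p=5, q=1
…
i=4: a=2 ⇒ p=70, q=13
i=5: a=10 ⇒ p=727, q=135
…
i=7: a=1 ⇒ p=2251, q=418
i=8: a=1 ⇒ p=3775, q=701
i=9: a=2 ⇒ p=9801, q=1820
→ (9801, 1820).  Check: 9801²=96059601, 29·1820²=96059600, difference 1.
(x_2, y_2) = (9801·9801 + 29·1820·1820, 9801·1820 + 1820·9801) = (192119201, 35675640)
(x_3, y_3) = (9801·192119201 + 29·1820·35675640, 9801·35675640 + 1820·192119201) = (3765920568201, 699313893460)
(x_4, y_4) = (9801·3765920568201 + 29·1820·699313893460, 9801·699313893460 + 1820·3765920568201) = (73819574785756801, 13707950903927280)

9801 1820
192119201 35675640
3765920568201 699313893460
73819574785756801 13707950903927280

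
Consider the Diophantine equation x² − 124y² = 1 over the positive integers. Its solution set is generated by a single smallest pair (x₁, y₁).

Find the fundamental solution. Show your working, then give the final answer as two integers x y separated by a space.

√124 → a₀=11, period (7,2,1,1,1,…,2,7,22); ℓ=16 even so k=15
i=0: a=11 ⇒ p=11, q=1
i=1: a=7 ⇒ p=78, q=7
i=2: a=2 ⇒ p=167, q=15
i=3: a=1 ⇒ p=245, q=22
i=4: a=1 ⇒ p=412, q=37
i=5: a=1 ⇒ p=657, q=59
…
i=7: a=1 ⇒ p=3040, q=273
i=8: a=4 ⇒ p=14543, q=1306
i=9: a=1 ⇒ p=17583, q=1579
…
i=11: a=1 ⇒ p=84875, q=7622
…
i=14: a=2 ⇒ p=626251, q=56239
i=15: a=7 ⇒ p=4620799, q=414960
(x₁, y₁) = (4620799, 414960);  4620799² − 124·414960² = 1 ✓

4620799 414960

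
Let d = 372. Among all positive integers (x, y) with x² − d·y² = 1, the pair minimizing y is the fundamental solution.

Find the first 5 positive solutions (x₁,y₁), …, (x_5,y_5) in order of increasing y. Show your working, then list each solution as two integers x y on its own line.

12151 630
295293601 15310260
7176225079351 372069937890
174396621583094401 9042043615292520
4238186690536135053751 219739743566768883150

√372 → a₀=19, period (3,2,12,2,3,38); ℓ=6 even so k=5
i=0: a=19 ⇒ p=19, q=1
…
i=2: a=2 ⇒ p=135, q=7
i=3: a=12 ⇒ p=1678, q=87
i=4: a=2 ⇒ p=3491, q=181
i=5: a=3 ⇒ p=12151, q=630
→ (12151, 630).  Check: 12151²=147646801, 372·630²=147646800, difference 1.
(x_2, y_2) = (12151·12151 + 372·630·630, 12151·630 + 630·12151) = (295293601, 15310260)
(x_3, y_3) = (12151·295293601 + 372·630·15310260, 12151·15310260 + 630·295293601) = (7176225079351, 372069937890)
(x_4, y_4) = (12151·7176225079351 + 372·630·372069937890, 12151·372069937890 + 630·7176225079351) = (174396621583094401, 9042043615292520)
(x_5, y_5) = (12151·174396621583094401 + 372·630·9042043615292520, 12151·9042043615292520 + 630·174396621583094401) = (4238186690536135053751, 219739743566768883150)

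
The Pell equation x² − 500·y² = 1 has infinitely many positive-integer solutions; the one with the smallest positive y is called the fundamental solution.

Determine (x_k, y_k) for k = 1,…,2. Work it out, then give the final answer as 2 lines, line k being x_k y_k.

[22; 2,1,3,2,1,…,1,2,44] for √500; ℓ=14 ⇒ convergent index 13
a_0=22:  p_0=22·1+0=22,  q_0=22·0+1=1
…
a_7=10:  p_7=10·1364+805=14445,  q_7=10·61+36=646
…
a_10=2:  p_10=2·30254+15809=76317,  q_10=2·1353+707=3413
a_11=3:  p_11=3·76317+30254=259205,  q_11=3·3413+1353=11592
a_12=1:  p_12=1·259205+76317=335522,  q_12=1·11592+3413=15005
a_13=2:  p_13=2·335522+259205=930249,  q_13=2·15005+11592=41602
(x₁, y₁) = (930249, 41602);  930249² − 500·41602² = 1 ✓
n=2: (930249,41602)∘(930249,41602) = (930249·930249+500·41602·41602, 930249·41602+41602·930249) = (1730726404001,77400437796)

930249 41602
1730726404001 77400437796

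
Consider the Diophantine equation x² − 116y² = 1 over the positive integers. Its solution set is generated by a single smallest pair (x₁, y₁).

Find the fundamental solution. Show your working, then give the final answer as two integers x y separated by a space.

9801 910

d=116: √d = [10; 1,3,2,1,4,1,2,3,1,20] (ℓ=10, even), read p_9/q_9
i=0: a=10 ⇒ p=10, q=1
i=1: a=1 ⇒ p=11, q=1
i=2: a=3 ⇒ p=43, q=4
i=3: a=2 ⇒ p=97, q=9
…
i=6: a=1 ⇒ p=797, q=74
i=7: a=2 ⇒ p=2251, q=209
i=8: a=3 ⇒ p=7550, q=701
i=9: a=1 ⇒ p=9801, q=910
fundamental: x₁=9801, y₁=910  (since 96059601 − 116·828100 = 1)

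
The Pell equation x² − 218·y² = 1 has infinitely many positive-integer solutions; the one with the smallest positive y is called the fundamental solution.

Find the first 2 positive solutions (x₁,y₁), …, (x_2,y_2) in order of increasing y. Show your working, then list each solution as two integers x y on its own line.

[14; 1,3,3,1,28] for √218; ℓ=5 ⇒ convergent index 9
a_0=14:  p_0=14·1+0=14,  q_0=14·0+1=1
…
a_5=28:  p_5=28·251+192=7220,  q_5=28·17+13=489
…
a_7=3:  p_7=3·7471+7220=29633,  q_7=3·506+489=2007
a_8=3:  p_8=3·29633+7471=96370,  q_8=3·2007+506=6527
a_9=1:  p_9=1·96370+29633=126003,  q_9=1·6527+2007=8534
(x₁, y₁) = (126003, 8534);  126003² − 218·8534² = 1 ✓
(126003+8534√218)^2 = 31753512017 + 2150619204√218

126003 8534
31753512017 2150619204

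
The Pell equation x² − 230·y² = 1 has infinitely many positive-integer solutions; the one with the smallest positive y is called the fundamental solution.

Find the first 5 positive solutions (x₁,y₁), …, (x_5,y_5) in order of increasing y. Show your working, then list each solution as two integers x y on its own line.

91 6
16561 1092
3014011 198738
548533441 36169224
99830072251 6582600030

[15; 6,30] for √230; ℓ=2 ⇒ convergent index 1
a_0=15:  p_0=15·1+0=15,  q_0=15·0+1=1
a_1=6:  p_1=6·15+1=91,  q_1=6·1+0=6
fundamental: x₁=91, y₁=6  (since 8281 − 230·36 = 1)
(x_2, y_2) = (91·91 + 230·6·6, 91·6 + 6·91) = (16561, 1092)
(x_3, y_3) = (91·16561 + 230·6·1092, 91·1092 + 6·16561) = (3014011, 198738)
(x_4, y_4) = (91·3014011 + 230·6·198738, 91·198738 + 6·3014011) = (548533441, 36169224)
(x_5, y_5) = (91·548533441 + 230·6·36169224, 91·36169224 + 6·548533441) = (99830072251, 6582600030)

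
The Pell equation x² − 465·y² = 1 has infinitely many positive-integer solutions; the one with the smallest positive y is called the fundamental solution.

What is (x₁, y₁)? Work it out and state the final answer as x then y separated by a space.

[21; 1,1,3,2,2,2,3,1,1,42] for √465; ℓ=10 ⇒ convergent index 9
k=0  a_k=21  p_k/q_k = 21/1
…
k=4  a_k=2  p_k/q_k = 345/16
…
k=6  a_k=2  p_k/q_k = 2027/94
…
k=8  a_k=1  p_k/q_k = 8949/415
k=9  a_k=1  p_k/q_k = 15871/736
→ (15871, 736).  Check: 15871²=251888641, 465·736²=251888640, difference 1.

15871 736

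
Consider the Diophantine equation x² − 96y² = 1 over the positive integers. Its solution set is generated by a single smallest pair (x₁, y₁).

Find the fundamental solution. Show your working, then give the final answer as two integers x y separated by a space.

49 5

d=96: √d = [9; 1,3,1,18] (ℓ=4, even), read p_3/q_3
a_0=9:  p_0=9·1+0=9,  q_0=9·0+1=1
…
a_2=3:  p_2=3·10+9=39,  q_2=3·1+1=4
a_3=1:  p_3=1·39+10=49,  q_3=1·4+1=5
fundamental: x₁=49, y₁=5  (since 2401 − 96·25 = 1)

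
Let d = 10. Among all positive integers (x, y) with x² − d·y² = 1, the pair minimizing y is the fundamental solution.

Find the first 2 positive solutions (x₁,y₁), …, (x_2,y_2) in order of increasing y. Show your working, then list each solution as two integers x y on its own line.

d=10: √d = [3; 6] (ℓ=1, odd), read p_1/q_1
i=0: a=3 ⇒ p=3, q=1
i=1: a=6 ⇒ p=19, q=6
fundamental: x₁=19, y₁=6  (since 361 − 10·36 = 1)
(19+6√10)^2 = 721 + 228√10

19 6
721 228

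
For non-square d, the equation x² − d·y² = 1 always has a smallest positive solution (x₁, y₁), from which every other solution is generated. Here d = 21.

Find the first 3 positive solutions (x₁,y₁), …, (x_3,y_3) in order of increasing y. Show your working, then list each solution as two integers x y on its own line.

55 12
6049 1320
665335 145188

[4; 1,1,2,1,1,8] for √21; ℓ=6 ⇒ convergent index 5
a_0=4:  p_0=4·1+0=4,  q_0=4·0+1=1
a_1=1:  p_1=1·4+1=5,  q_1=1·1+0=1
…
a_4=1:  p_4=1·23+9=32,  q_4=1·5+2=7
a_5=1:  p_5=1·32+23=55,  q_5=1·7+5=12
fundamental: x₁=55, y₁=12  (since 3025 − 21·144 = 1)
n=2: (55,12)∘(55,12) = (55·55+21·12·12, 55·12+12·55) = (6049,1320)
n=3: (6049,1320)∘(55,12) = (55·6049+21·12·1320, 55·1320+12·6049) = (665335,145188)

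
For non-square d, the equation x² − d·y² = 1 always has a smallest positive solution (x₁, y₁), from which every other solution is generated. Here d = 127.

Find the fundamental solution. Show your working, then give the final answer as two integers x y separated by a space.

[11; 3,1,2,2,7,11,7,2,2,1,3,22] for √127; ℓ=12 ⇒ convergent index 11
k=0  a_k=11  p_k/q_k = 11/1
…
k=3  a_k=2  p_k/q_k = 124/11
…
k=6  a_k=11  p_k/q_k = 24218/2149
…
k=8  a_k=2  p_k/q_k = 367620/32621
…
k=10  a_k=1  p_k/q_k = 1274561/113099
k=11  a_k=3  p_k/q_k = 4730624/419775
(x₁, y₁) = (4730624, 419775);  4730624² − 127·419775² = 1 ✓

4730624 419775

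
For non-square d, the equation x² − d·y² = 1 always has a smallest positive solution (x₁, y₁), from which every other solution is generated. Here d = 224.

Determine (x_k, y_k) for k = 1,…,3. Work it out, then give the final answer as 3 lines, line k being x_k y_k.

15 1
449 30
13455 899

[14; 1,28] for √224; ℓ=2 ⇒ convergent index 1
i=0: a=14 ⇒ p=14, q=1
i=1: a=1 ⇒ p=15, q=1
fundamental: x₁=15, y₁=1  (since 225 − 224·1 = 1)
(x_2, y_2) = (15·15 + 224·1·1, 15·1 + 1·15) = (449, 30)
(x_3, y_3) = (15·449 + 224·1·30, 15·30 + 1·449) = (13455, 899)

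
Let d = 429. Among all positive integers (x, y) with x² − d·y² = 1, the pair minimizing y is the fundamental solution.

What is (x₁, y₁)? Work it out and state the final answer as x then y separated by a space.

1524095 73584

√429 = [20; 1,2,2,9,1,12,1,9,2,2,1,40, …], period ℓ=12 (even) → k=11
step 0: (20, 1)  from 20·(1,0) + (0,1)
…
step 3: (145, 7)  from 2·(62,3) + (21,1)
step 4: (1367, 66)  from 9·(145,7) + (62,3)
step 5: (1512, 73)  from 1·(1367,66) + (145,7)
step 6: (19511, 942)  from 12·(1512,73) + (1367,66)
step 7: (21023, 1015)  from 1·(19511,942) + (1512,73)
…
step 10: (1085636, 52415)  from 2·(438459,21169) + (208718,10077)
step 11: (1524095, 73584)  from 1·(1085636,52415) + (438459,21169)
→ (1524095, 73584).  Check: 1524095²=2322865569025, 429·73584²=2322865569024, difference 1.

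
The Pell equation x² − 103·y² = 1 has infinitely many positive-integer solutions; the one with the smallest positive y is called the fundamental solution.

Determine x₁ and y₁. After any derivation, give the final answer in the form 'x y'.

[10; 6,1,2,1,1,9,1,1,2,1,6,20] for √103; ℓ=12 ⇒ convergent index 11
a_0=10:  p_0=10·1+0=10,  q_0=10·0+1=1
…
a_3=2:  p_3=2·71+61=203,  q_3=2·7+6=20
a_4=1:  p_4=1·203+71=274,  q_4=1·20+7=27
a_5=1:  p_5=1·274+203=477,  q_5=1·27+20=47
…
a_7=1:  p_7=1·4567+477=5044,  q_7=1·450+47=497
…
a_9=2:  p_9=2·9611+5044=24266,  q_9=2·947+497=2391
a_10=1:  p_10=1·24266+9611=33877,  q_10=1·2391+947=3338
a_11=6:  p_11=6·33877+24266=227528,  q_11=6·3338+2391=22419
fundamental: x₁=227528, y₁=22419  (since 51768990784 − 103·502611561 = 1)

227528 22419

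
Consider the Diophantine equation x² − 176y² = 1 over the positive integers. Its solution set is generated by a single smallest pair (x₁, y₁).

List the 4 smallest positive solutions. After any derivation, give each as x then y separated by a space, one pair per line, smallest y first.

199 15
79201 5970
31521799 2376045
12545596801 945659940

√176 → a₀=13, period (3,1,3,26); ℓ=4 even so k=3
step 0: (13, 1)  from 13·(1,0) + (0,1)
…
step 2: (53, 4)  from 1·(40,3) + (13,1)
step 3: (199, 15)  from 3·(53,4) + (40,3)
(x₁, y₁) = (199, 15);  199² − 176·15² = 1 ✓
(199+15√176)^2 = 79201 + 5970√176
(199+15√176)^3 = 31521799 + 2376045√176
(199+15√176)^4 = 12545596801 + 945659940√176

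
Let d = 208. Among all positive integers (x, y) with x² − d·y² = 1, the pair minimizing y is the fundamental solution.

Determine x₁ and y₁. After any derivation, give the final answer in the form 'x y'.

[14; 2,2,1,2,2,28] for √208; ℓ=6 ⇒ convergent index 5
step 0: (14, 1)  from 14·(1,0) + (0,1)
step 1: (29, 2)  from 2·(14,1) + (1,0)
…
step 4: (274, 19)  from 2·(101,7) + (72,5)
step 5: (649, 45)  from 2·(274,19) + (101,7)
→ (649, 45).  Check: 649²=421201, 208·45²=421200, difference 1.

649 45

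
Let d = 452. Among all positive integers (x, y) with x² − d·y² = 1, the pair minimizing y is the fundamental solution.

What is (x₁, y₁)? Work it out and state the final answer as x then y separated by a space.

1204353 56648

[21; 3,1,5,3,10,3,5,1,3,42] for √452; ℓ=10 ⇒ convergent index 9
k=0  a_k=21  p_k/q_k = 21/1
k=1  a_k=3  p_k/q_k = 64/3
k=2  a_k=1  p_k/q_k = 85/4
…
k=4  a_k=3  p_k/q_k = 1552/73
k=5  a_k=10  p_k/q_k = 16009/753
k=6  a_k=3  p_k/q_k = 49579/2332
k=7  a_k=5  p_k/q_k = 263904/12413
k=8  a_k=1  p_k/q_k = 313483/14745
k=9  a_k=3  p_k/q_k = 1204353/56648
→ (1204353, 56648).  Check: 1204353²=1450466148609, 452·56648²=1450466148608, difference 1.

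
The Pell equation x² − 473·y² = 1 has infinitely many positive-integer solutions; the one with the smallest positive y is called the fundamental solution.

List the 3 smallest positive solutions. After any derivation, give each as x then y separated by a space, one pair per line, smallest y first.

√473 = [21; 1,2,1,42, …], period ℓ=4 (even) → k=3
a_0=21:  p_0=21·1+0=21,  q_0=21·0+1=1
a_1=1:  p_1=1·21+1=22,  q_1=1·1+0=1
a_2=2:  p_2=2·22+21=65,  q_2=2·1+1=3
a_3=1:  p_3=1·65+22=87,  q_3=1·3+1=4
→ (87, 4).  Check: 87²=7569, 473·4²=7568, difference 1.
n=2: (87,4)∘(87,4) = (87·87+473·4·4, 87·4+4·87) = (15137,696)
n=3: (15137,696)∘(87,4) = (87·15137+473·4·696, 87·696+4·15137) = (2633751,121100)

87 4
15137 696
2633751 121100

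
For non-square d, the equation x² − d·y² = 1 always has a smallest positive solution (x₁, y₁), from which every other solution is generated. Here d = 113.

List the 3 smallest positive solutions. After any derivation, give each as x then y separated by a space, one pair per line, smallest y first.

1204353 113296
2900932297217 272896754976
6987493029899166849 657328051091107760

d=113: √d = [10; 1,1,1,2,2,1,1,1,20] (ℓ=9, odd), read p_17/q_17
k=0  a_k=10  p_k/q_k = 10/1
…
k=6  a_k=1  p_k/q_k = 287/27
…
k=10  a_k=1  p_k/q_k = 16785/1579
k=11  a_k=1  p_k/q_k = 32794/3085
…
k=14  a_k=2  p_k/q_k = 313483/29490
k=15  a_k=1  p_k/q_k = 445435/41903
k=16  a_k=1  p_k/q_k = 758918/71393
k=17  a_k=1  p_k/q_k = 1204353/113296
fundamental: x₁=1204353, y₁=113296  (since 1450466148609 − 113·12835983616 = 1)
n=2: (1204353,113296)∘(1204353,113296) = (1204353·1204353+113·113296·113296, 1204353·113296+113296·1204353) = (2900932297217,272896754976)
n=3: (2900932297217,272896754976)∘(1204353,113296) = (1204353·2900932297217+113·113296·272896754976, 1204353·272896754976+113296·2900932297217) = (6987493029899166849,657328051091107760)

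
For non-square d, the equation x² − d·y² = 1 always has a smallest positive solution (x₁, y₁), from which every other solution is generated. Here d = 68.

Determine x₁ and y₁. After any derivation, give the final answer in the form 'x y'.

√68 → a₀=8, period (4,16); ℓ=2 even so k=1
k=0  a_k=8  p_k/q_k = 8/1
k=1  a_k=4  p_k/q_k = 33/4
(x₁, y₁) = (33, 4);  33² − 68·4² = 1 ✓

33 4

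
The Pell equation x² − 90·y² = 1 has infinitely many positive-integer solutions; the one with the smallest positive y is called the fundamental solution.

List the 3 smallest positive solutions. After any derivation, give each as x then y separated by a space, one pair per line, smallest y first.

[9; 2,18] for √90; ℓ=2 ⇒ convergent index 1
k=0  a_k=9  p_k/q_k = 9/1
k=1  a_k=2  p_k/q_k = 19/2
→ (19, 2).  Check: 19²=361, 90·2²=360, difference 1.
(19+2√90)^2 = 721 + 76√90
(19+2√90)^3 = 27379 + 2886√90

19 2
721 76
27379 2886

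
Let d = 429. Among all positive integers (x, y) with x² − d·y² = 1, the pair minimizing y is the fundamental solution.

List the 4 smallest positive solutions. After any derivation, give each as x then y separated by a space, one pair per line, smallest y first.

1524095 73584
4645731138049 224298012960
14161071197688057215 683702960124468816
43165635614076113391052801 2084056526021580302230080

[20; 1,2,2,9,1,12,1,9,2,2,1,40] for √429; ℓ=12 ⇒ convergent index 11
i=0: a=20 ⇒ p=20, q=1
…
i=4: a=9 ⇒ p=1367, q=66
i=5: a=1 ⇒ p=1512, q=73
i=6: a=12 ⇒ p=19511, q=942
…
i=8: a=9 ⇒ p=208718, q=10077
…
i=10: a=2 ⇒ p=1085636, q=52415
i=11: a=1 ⇒ p=1524095, q=73584
fundamental: x₁=1524095, y₁=73584  (since 2322865569025 − 429·5414605056 = 1)
k=2:  x_2 = 1524095·1524095+429·73584·73584 = 4645731138049,  y_2 = 1524095·73584+73584·1524095 = 224298012960
k=3:  x_3 = 1524095·4645731138049+429·73584·224298012960 = 14161071197688057215,  y_3 = 1524095·224298012960+73584·4645731138049 = 683702960124468816
k=4:  x_4 = 1524095·14161071197688057215+429·73584·683702960124468816 = 43165635614076113391052801,  y_4 = 1524095·683702960124468816+73584·14161071197688057215 = 2084056526021580302230080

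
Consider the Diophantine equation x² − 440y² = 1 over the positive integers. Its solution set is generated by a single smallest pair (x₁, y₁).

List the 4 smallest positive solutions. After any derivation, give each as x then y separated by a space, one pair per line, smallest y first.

21 1
881 42
36981 1763
1552321 74004

d=440: √d = [20; 1,40] (ℓ=2, even), read p_1/q_1
i=0: a=20 ⇒ p=20, q=1
i=1: a=1 ⇒ p=21, q=1
→ (21, 1).  Check: 21²=441, 440·1²=440, difference 1.
(x_2, y_2) = (21·21 + 440·1·1, 21·1 + 1·21) = (881, 42)
(x_3, y_3) = (21·881 + 440·1·42, 21·42 + 1·881) = (36981, 1763)
(x_4, y_4) = (21·36981 + 440·1·1763, 21·1763 + 1·36981) = (1552321, 74004)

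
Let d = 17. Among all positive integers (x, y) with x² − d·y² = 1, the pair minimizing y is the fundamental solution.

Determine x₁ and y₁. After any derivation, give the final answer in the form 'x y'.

d=17: √d = [4; 8] (ℓ=1, odd), read p_1/q_1
step 0: (4, 1)  from 4·(1,0) + (0,1)
step 1: (33, 8)  from 8·(4,1) + (1,0)
→ (33, 8).  Check: 33²=1089, 17·8²=1088, difference 1.

33 8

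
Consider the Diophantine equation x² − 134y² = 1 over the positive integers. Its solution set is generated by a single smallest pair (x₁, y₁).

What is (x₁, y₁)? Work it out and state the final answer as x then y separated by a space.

145925 12606

d=134: √d = [11; 1,1,2,1,3,…,1,1,22] (ℓ=14, even), read p_13/q_13
a_0=11:  p_0=11·1+0=11,  q_0=11·0+1=1
…
a_8=1:  p_8=1·4121+382=4503,  q_8=1·356+33=389
a_9=3:  p_9=3·4503+4121=17630,  q_9=3·389+356=1523
…
a_12=1:  p_12=1·61896+22133=84029,  q_12=1·5347+1912=7259
a_13=1:  p_13=1·84029+61896=145925,  q_13=1·7259+5347=12606
(x₁, y₁) = (145925, 12606);  145925² − 134·12606² = 1 ✓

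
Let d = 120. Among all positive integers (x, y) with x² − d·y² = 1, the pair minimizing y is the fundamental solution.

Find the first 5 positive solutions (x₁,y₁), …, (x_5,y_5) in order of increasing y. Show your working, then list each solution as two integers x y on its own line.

11 1
241 22
5291 483
116161 10604
2550251 232805

√120 = [10; 1,20, …], period ℓ=2 (even) → k=1
a_0=10:  p_0=10·1+0=10,  q_0=10·0+1=1
a_1=1:  p_1=1·10+1=11,  q_1=1·1+0=1
fundamental: x₁=11, y₁=1  (since 121 − 120·1 = 1)
n=2: (11,1)∘(11,1) = (11·11+120·1·1, 11·1+1·11) = (241,22)
n=3: (241,22)∘(11,1) = (11·241+120·1·22, 11·22+1·241) = (5291,483)
n=4: (5291,483)∘(11,1) = (11·5291+120·1·483, 11·483+1·5291) = (116161,10604)
n=5: (116161,10604)∘(11,1) = (11·116161+120·1·10604, 11·10604+1·116161) = (2550251,232805)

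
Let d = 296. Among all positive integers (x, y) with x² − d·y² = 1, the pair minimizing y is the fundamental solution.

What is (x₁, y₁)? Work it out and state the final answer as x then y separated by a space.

3699 215

[17; 4,1,7,1,4,34] for √296; ℓ=6 ⇒ convergent index 5
k=0  a_k=17  p_k/q_k = 17/1
…
k=4  a_k=1  p_k/q_k = 757/44
k=5  a_k=4  p_k/q_k = 3699/215
(x₁, y₁) = (3699, 215);  3699² − 296·215² = 1 ✓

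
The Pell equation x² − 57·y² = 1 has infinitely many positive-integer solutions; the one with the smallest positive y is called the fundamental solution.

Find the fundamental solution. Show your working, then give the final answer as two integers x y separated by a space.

[7; 1,1,4,1,1,14] for √57; ℓ=6 ⇒ convergent index 5
i=0: a=7 ⇒ p=7, q=1
…
i=2: a=1 ⇒ p=15, q=2
i=3: a=4 ⇒ p=68, q=9
i=4: a=1 ⇒ p=83, q=11
i=5: a=1 ⇒ p=151, q=20
fundamental: x₁=151, y₁=20  (since 22801 − 57·400 = 1)

151 20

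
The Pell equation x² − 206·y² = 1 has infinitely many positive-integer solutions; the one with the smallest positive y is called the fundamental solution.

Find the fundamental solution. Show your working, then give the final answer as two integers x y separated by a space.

√206 = [14; 2,1,5,14,5,1,2,28, …], period ℓ=8 (even) → k=7
k=0  a_k=14  p_k/q_k = 14/1
…
k=2  a_k=1  p_k/q_k = 43/3
…
k=6  a_k=1  p_k/q_k = 20998/1463
k=7  a_k=2  p_k/q_k = 59535/4148
→ (59535, 4148).  Check: 59535²=3544416225, 206·4148²=3544416224, difference 1.

59535 4148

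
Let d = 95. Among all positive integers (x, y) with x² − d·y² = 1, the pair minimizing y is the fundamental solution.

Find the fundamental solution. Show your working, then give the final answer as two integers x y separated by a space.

39 4

d=95: √d = [9; 1,2,1,18] (ℓ=4, even), read p_3/q_3
step 0: (9, 1)  from 9·(1,0) + (0,1)
step 1: (10, 1)  from 1·(9,1) + (1,0)
step 2: (29, 3)  from 2·(10,1) + (9,1)
step 3: (39, 4)  from 1·(29,3) + (10,1)
fundamental: x₁=39, y₁=4  (since 1521 − 95·16 = 1)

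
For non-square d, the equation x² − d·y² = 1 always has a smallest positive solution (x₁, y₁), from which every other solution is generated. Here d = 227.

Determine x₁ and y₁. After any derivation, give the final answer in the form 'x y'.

√227 = [15; 15,30, …], period ℓ=2 (even) → k=1
i=0: a=15 ⇒ p=15, q=1
i=1: a=15 ⇒ p=226, q=15
fundamental: x₁=226, y₁=15  (since 51076 − 227·225 = 1)

226 15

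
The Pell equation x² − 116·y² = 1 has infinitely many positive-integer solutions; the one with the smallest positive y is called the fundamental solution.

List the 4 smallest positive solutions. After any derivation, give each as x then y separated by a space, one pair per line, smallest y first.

d=116: √d = [10; 1,3,2,1,4,1,2,3,1,20] (ℓ=10, even), read p_9/q_9
i=0: a=10 ⇒ p=10, q=1
i=1: a=1 ⇒ p=11, q=1
…
i=4: a=1 ⇒ p=140, q=13
…
i=8: a=3 ⇒ p=7550, q=701
i=9: a=1 ⇒ p=9801, q=910
fundamental: x₁=9801, y₁=910  (since 96059601 − 116·828100 = 1)
k=2:  x_2 = 9801·9801+116·910·910 = 192119201,  y_2 = 9801·910+910·9801 = 17837820
k=3:  x_3 = 9801·192119201+116·910·17837820 = 3765920568201,  y_3 = 9801·17837820+910·192119201 = 349656946730
k=4:  x_4 = 9801·3765920568201+116·910·349656946730 = 73819574785756801,  y_4 = 9801·349656946730+910·3765920568201 = 6853975451963640

9801 910
192119201 17837820
3765920568201 349656946730
73819574785756801 6853975451963640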